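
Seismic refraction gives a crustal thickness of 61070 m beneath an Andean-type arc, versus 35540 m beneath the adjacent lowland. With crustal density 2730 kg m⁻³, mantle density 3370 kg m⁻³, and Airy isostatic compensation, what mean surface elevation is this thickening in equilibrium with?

Excess crust Δ = 61070 m − 35540 m = 25530 m, split between elevation h and root r with h + r = Δ.
Airy balance ρ_c h = (ρ_m − ρ_c) r gives r = h ρ_c/(ρ_m − ρ_c), so h (1 + ρ_c/(ρ_m − ρ_c)) = Δ, i.e. h = Δ (ρ_m − ρ_c)/ρ_m.
h = 25530 m × 640/3370 = 4850 m.

4850 m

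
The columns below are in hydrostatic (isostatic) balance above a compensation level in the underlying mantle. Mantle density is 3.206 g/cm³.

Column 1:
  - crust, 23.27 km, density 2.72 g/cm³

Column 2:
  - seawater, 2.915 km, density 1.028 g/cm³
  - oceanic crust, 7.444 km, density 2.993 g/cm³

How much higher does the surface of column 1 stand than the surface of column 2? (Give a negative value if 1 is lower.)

For any compensation level in the mantle, the mantle terms cancel and isostasy reduces to e = (Σt_1 − Σt_2) − (Σ(ρt)_1 − Σ(ρt)_2) / ρ_m.
Σt_1 = 23.27 km; Σt_2 = 10.359 km; Σ(ρt)_1 = 63.2944; Σ(ρt)_2 = 25.276512 (in km·g/cm³).
e = (23.27 − 10.359) − (63.2944 − 25.276512) / 3.206 = 1.05 km.

1.05 km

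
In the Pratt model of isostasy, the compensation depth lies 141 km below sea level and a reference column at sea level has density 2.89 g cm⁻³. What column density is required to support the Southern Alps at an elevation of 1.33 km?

Pratt balance: ρ_ref D = ρ (D + h).
ρ = ρ_ref D/(D + h) = 2.89 × 141 km/(141 km + 1.33 km) = 2.86 g cm⁻³.

2.86 g cm⁻³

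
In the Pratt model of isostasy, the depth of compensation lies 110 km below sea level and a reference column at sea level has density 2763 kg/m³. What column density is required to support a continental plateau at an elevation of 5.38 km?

2630 kg/m³

Pratt balance: ρ_ref D = ρ (D + h).
ρ = ρ_ref D/(D + h) = 2763 × 110 km/(110 km + 5.38 km) = 2630 kg/m³.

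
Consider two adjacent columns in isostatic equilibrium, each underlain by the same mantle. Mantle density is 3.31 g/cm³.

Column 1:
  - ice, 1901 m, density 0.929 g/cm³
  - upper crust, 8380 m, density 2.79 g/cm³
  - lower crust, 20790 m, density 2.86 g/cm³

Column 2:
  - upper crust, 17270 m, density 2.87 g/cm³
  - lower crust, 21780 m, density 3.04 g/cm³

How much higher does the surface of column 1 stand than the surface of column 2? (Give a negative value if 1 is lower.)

1440 m

For any compensation level in the mantle, the mantle terms cancel and isostasy reduces to e = (Σt_1 − Σt_2) − (Σ(ρt)_1 − Σ(ρt)_2) / ρ_m.
Σt_1 = 31071 m; Σt_2 = 39050 m; Σ(ρt)_1 = 84605.629; Σ(ρt)_2 = 115776.1 (in m·g/cm³).
e = (31071 − 39050) − (84605.629 − 115776.1) / 3.31 = 1440 m.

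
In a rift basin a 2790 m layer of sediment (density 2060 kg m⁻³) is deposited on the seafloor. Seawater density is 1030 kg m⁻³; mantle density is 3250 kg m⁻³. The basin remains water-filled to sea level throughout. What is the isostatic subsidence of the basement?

1290 m

Submarine loading: the sediment displaces seawater, and the subsidence is in turn flooded, so s (ρ_m − ρ_w) = t (ρ_sed − ρ_w).
s = 2790 m × (2060 − 1030) / (3250 − 1030) = 1290 m.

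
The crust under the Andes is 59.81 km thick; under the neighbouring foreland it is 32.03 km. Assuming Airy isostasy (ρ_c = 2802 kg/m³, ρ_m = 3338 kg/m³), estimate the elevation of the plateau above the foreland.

Excess crust Δ = 59.81 km − 32.03 km = 27.78 km, split between elevation h and root r with h + r = Δ.
Airy balance ρ_c h = (ρ_m − ρ_c) r gives r = h ρ_c/(ρ_m − ρ_c), so h (1 + ρ_c/(ρ_m − ρ_c)) = Δ, i.e. h = Δ (ρ_m − ρ_c)/ρ_m.
h = 27.78 km × 536/3338 = 4.46 km.

4.46 km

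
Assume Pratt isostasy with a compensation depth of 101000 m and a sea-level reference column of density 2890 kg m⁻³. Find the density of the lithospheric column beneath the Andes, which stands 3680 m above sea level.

2790 kg m⁻³

Pratt balance: ρ_ref D = ρ (D + h).
ρ = ρ_ref D/(D + h) = 2890 × 101000 m/(101000 m + 3680 m) = 2790 kg m⁻³.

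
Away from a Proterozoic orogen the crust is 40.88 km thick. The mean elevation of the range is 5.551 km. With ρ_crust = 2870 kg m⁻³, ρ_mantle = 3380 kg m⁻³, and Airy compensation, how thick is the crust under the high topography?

Root depth r = h ρ_c / (ρ_m − ρ_c) = 5.551 km × 2870 / 510 = 31.24 km.
Total thickness = T + h + r = 40.88 km + 5.551 km + 31.24 km = 77.7 km.

77.7 km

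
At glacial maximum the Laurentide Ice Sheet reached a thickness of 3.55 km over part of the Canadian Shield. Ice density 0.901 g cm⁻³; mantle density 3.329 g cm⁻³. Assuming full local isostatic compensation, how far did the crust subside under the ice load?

Balancing pressure at the compensation depth: the ice load ρ_ice t is balanced by mantle displaced below, ρ_m s.
s = t ρ_ice / ρ_m = 3.55 km × 0.901/3.329 = 0.961 km.

0.961 km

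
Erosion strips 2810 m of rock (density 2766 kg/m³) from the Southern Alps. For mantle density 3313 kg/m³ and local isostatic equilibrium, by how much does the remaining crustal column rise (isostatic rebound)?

Unloading: uplift u = e ρ_c/ρ_m = 2810 m × 2766/3313 = 2350 m.

2350 m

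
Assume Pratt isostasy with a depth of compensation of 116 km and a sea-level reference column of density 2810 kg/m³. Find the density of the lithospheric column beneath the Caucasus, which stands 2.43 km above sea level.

2750 kg/m³

Pratt balance: ρ_ref D = ρ (D + h).
ρ = ρ_ref D/(D + h) = 2810 × 116 km/(116 km + 2.43 km) = 2750 kg/m³.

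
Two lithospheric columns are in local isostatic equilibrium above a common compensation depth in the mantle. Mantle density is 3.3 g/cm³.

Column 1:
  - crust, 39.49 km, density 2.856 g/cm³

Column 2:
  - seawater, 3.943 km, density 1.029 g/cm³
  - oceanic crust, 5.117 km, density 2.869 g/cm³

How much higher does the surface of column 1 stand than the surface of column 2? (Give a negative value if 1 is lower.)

1.93 km

For any compensation level in the mantle, the mantle terms cancel and isostasy reduces to e = (Σt_1 − Σt_2) − (Σ(ρt)_1 − Σ(ρt)_2) / ρ_m.
Σt_1 = 39.49 km; Σt_2 = 9.06 km; Σ(ρt)_1 = 112.78344; Σ(ρt)_2 = 18.73802 (in km·g/cm³).
e = (39.49 − 9.06) − (112.78344 − 18.73802) / 3.3 = 1.93 km.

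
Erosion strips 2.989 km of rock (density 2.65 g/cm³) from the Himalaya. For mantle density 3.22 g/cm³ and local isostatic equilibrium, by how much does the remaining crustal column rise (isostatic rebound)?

Unloading: uplift u = e ρ_c/ρ_m = 2.989 km × 2.65/3.22 = 2.46 km.

2.46 km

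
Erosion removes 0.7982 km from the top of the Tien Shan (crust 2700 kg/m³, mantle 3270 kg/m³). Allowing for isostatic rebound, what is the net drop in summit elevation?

0.139 km

Rebound u = e ρ_c/ρ_m = 0.7982 km × 2700/3270 = 0.6591 km.
Net surface drop = e − u = 0.7982 km − 0.6591 km = e (ρ_m − ρ_c)/ρ_m = 0.139 km.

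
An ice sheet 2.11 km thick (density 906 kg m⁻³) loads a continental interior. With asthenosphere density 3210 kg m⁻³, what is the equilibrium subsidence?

0.596 km

For local isostatic compensation: the ice load ρ_ice t is balanced by mantle displaced below, ρ_m s.
s = t ρ_ice / ρ_m = 2.11 km × 906/3210 = 0.596 km.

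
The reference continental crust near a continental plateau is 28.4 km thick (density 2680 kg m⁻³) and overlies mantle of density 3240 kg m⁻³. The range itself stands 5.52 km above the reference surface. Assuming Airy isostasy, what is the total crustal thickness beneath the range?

60.3 km

Root depth r = h ρ_c / (ρ_m − ρ_c) = 5.52 km × 2680 / 560 = 26.42 km.
Total thickness = T + h + r = 28.4 km + 5.52 km + 26.42 km = 60.3 km.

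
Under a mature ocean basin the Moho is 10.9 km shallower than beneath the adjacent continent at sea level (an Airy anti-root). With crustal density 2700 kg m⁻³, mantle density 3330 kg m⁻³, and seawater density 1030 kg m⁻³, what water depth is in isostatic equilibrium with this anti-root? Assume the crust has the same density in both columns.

4.11 km

Replacing a thickness d of crust by seawater at the top must be balanced by replacing crust with mantle at the base: d (ρ_c − ρ_w) = a (ρ_m − ρ_c).
d = a (ρ_m − ρ_c)/(ρ_c − ρ_w) = 10.9 km × 630/1670 = 4.11 km.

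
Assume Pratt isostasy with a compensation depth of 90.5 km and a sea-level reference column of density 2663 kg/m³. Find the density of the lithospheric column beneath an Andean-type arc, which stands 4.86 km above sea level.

2530 kg/m³

Pratt balance: ρ_ref D = ρ (D + h).
ρ = ρ_ref D/(D + h) = 2663 × 90.5 km/(90.5 km + 4.86 km) = 2530 kg/m³.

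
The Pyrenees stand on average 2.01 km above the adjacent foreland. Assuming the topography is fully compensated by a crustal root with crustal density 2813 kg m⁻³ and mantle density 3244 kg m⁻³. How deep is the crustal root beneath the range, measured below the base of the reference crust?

13.1 km

Equating mass per unit area of the two columns: the weight of the topography is balanced by the buoyancy of the root, ρ_c h = (ρ_m − ρ_c) r.
r = h · ρ_c / (ρ_m − ρ_c) = 2.01 km × 2813 / (3244 − 2813) = 13.1 km.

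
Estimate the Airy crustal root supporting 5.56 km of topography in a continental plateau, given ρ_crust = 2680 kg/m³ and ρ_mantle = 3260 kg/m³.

For local isostatic compensation: the weight of the topography is balanced by the buoyancy of the root, ρ_c h = (ρ_m − ρ_c) r.
r = h · ρ_c / (ρ_m − ρ_c) = 5.56 km × 2680 / (3260 − 2680) = 25.7 km.

25.7 km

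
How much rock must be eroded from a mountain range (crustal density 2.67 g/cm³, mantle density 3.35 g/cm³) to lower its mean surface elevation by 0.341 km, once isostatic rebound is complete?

Net drop Δ = e − u = e − e ρ_c/ρ_m = e (ρ_m − ρ_c)/ρ_m.
e = Δ ρ_m/(ρ_m − ρ_c) = 0.341 km × 3.35/0.68 = 1.68 km.

1.68 km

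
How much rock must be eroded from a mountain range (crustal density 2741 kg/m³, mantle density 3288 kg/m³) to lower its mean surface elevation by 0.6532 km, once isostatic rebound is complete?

3.93 km

Net drop Δ = e − u = e − e ρ_c/ρ_m = e (ρ_m − ρ_c)/ρ_m.
e = Δ ρ_m/(ρ_m − ρ_c) = 0.6532 km × 3288/547 = 3.93 km.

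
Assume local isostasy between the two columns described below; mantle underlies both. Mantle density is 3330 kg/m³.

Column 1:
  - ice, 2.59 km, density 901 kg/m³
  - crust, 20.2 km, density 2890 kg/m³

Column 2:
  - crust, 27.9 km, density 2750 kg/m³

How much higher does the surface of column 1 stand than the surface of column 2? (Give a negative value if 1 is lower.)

−0.301 km

For any compensation level in the mantle, the mantle terms cancel and isostasy reduces to e = (Σt_1 − Σt_2) − (Σ(ρt)_1 − Σ(ρt)_2) / ρ_m.
Σt_1 = 22.79 km; Σt_2 = 27.9 km; Σ(ρt)_1 = 60711.59; Σ(ρt)_2 = 76725 (in km·kg/m³).
e = (22.79 − 27.9) − (60711.59 − 76725) / 3330 = −0.301 km.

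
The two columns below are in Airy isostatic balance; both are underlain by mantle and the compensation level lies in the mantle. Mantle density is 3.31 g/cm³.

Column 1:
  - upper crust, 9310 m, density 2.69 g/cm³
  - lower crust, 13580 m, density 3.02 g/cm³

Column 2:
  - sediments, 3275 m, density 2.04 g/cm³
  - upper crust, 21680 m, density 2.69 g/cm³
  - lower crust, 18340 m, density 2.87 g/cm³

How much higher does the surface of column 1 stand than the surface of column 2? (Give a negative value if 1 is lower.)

−4820 m

For any compensation level in the mantle, the mantle terms cancel and isostasy reduces to e = (Σt_1 − Σt_2) − (Σ(ρt)_1 − Σ(ρt)_2) / ρ_m.
Σt_1 = 22890 m; Σt_2 = 43295 m; Σ(ρt)_1 = 66055.5; Σ(ρt)_2 = 117636 (in m·g/cm³).
e = (22890 − 43295) − (66055.5 − 117636) / 3.31 = −4820 m.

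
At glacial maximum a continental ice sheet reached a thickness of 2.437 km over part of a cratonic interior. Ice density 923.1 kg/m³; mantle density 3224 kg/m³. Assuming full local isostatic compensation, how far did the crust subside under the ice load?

For local isostatic compensation: the ice load ρ_ice t is balanced by mantle displaced below, ρ_m s.
s = t ρ_ice / ρ_m = 2.437 km × 923.1/3224 = 0.698 km.

0.698 km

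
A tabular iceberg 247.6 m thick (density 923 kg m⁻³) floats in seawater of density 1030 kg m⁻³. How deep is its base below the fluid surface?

222 m

Draft d = t ρ_obj/ρ_fluid = 247.6 m × 923/1030 = 222 m.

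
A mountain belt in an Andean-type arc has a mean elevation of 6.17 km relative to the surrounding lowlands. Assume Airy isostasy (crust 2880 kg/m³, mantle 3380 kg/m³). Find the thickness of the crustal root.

For local isostatic compensation: the weight of the topography is balanced by the buoyancy of the root, ρ_c h = (ρ_m − ρ_c) r.
r = h · ρ_c / (ρ_m − ρ_c) = 6.17 km × 2880 / (3380 − 2880) = 35.5 km.

35.5 km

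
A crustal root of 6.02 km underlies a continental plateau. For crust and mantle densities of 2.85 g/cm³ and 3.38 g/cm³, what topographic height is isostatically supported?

In Airy isostatic equilibrium: ρ_c h = (ρ_m − ρ_c) r.
h = r (ρ_m − ρ_c) / ρ_c = 6.02 km × (3.38 − 2.85) / 2.85 = 1.12 km.

1.12 km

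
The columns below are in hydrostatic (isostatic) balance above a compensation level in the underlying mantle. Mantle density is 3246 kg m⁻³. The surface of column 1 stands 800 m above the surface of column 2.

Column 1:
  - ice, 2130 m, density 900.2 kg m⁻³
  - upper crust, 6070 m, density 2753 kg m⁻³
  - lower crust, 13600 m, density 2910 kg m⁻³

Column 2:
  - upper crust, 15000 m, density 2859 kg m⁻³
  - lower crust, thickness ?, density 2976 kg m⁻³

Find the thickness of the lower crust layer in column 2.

15400 m

Take the compensation level at the base of the deeper column (depth z_c below the surface of column 1) and equate Σ ρ_i t_i down to z_c; mantle fills any gap and the z_c terms cancel.
Column 1: 2130×900.2 + 6070×2753 + 13600×2910 + (z_c − 21800)×3246
Column 2: 800×0 + 15000×2859 + x×2976 + (z_c − 800 − 15000 − x)×3246
The z_c×3246 term appears on both sides and cancels. Collect the known terms of each column as K = Σ(ρt)_known − 3246 × (depth of known layers): K_1 = 58204136 − 3246×21800 = −12558664; K_2 = 42885000 − 3246×(800 + 15000) = −8401800.
Balance: K_1 = K_2 − x×(3246 − 2976), so x = (K_2 − K_1)/(3246 − 2976) = 4156860/270 = 15400 m.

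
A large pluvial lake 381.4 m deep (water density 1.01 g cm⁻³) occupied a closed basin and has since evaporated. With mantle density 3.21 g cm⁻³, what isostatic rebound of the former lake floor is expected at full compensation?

120 m

u = d ρ_w/ρ_m = 381.4 m × 1.01/3.21 = 120 m.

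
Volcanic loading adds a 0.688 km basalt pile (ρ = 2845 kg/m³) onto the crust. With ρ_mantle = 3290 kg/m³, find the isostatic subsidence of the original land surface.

0.595 km

Subaerial loading: s = t ρ_load / ρ_m.
s = 0.688 km × 2845/3290 = 0.595 km.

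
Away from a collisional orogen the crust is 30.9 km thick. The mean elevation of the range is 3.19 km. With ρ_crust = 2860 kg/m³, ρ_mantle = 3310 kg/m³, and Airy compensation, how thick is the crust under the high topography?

54.4 km

Root depth r = h ρ_c / (ρ_m − ρ_c) = 3.19 km × 2860 / 450 = 20.27 km.
Total thickness = T + h + r = 30.9 km + 3.19 km + 20.27 km = 54.4 km.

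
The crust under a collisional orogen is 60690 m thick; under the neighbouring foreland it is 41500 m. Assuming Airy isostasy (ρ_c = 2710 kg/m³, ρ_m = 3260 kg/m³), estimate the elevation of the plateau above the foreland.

Excess crust Δ = 60690 m − 41500 m = 19190 m, split between elevation h and root r with h + r = Δ.
Airy balance ρ_c h = (ρ_m − ρ_c) r gives r = h ρ_c/(ρ_m − ρ_c), so h (1 + ρ_c/(ρ_m − ρ_c)) = Δ, i.e. h = Δ (ρ_m − ρ_c)/ρ_m.
h = 19190 m × 550/3260 = 3240 m.

3240 m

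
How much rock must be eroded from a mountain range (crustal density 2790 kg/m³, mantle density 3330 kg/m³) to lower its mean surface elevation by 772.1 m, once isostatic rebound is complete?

Net drop Δ = e − u = e − e ρ_c/ρ_m = e (ρ_m − ρ_c)/ρ_m.
e = Δ ρ_m/(ρ_m − ρ_c) = 772.1 m × 3330/540 = 4760 m.

4760 m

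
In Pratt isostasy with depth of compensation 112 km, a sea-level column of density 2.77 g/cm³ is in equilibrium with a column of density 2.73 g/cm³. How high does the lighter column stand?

1.64 km

ρ_ref D = ρ (D + h) → h = D (ρ_ref − ρ)/ρ.
h = 112 km × (2.77 − 2.73)/2.73 = 1.64 km.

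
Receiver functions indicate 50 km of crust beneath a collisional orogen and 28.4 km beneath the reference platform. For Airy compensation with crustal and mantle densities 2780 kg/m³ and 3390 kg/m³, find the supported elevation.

3.89 km

Excess crust Δ = 50 km − 28.4 km = 21.6 km, split between elevation h and root r with h + r = Δ.
Airy balance ρ_c h = (ρ_m − ρ_c) r gives r = h ρ_c/(ρ_m − ρ_c), so h (1 + ρ_c/(ρ_m − ρ_c)) = Δ, i.e. h = Δ (ρ_m − ρ_c)/ρ_m.
h = 21.6 km × 610/3390 = 3.89 km.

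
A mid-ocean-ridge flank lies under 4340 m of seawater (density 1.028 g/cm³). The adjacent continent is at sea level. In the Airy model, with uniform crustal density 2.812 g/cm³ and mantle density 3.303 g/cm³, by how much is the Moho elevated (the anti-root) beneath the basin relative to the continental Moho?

For local isostatic compensation: replacing crust with seawater at the top is compensated by replacing crust with mantle at the base: d (ρ_c − ρ_w) = a (ρ_m − ρ_c).
a = d (ρ_c − ρ_w)/(ρ_m − ρ_c) = 4340 m × 1.784/0.491 = 15800 m.

15800 m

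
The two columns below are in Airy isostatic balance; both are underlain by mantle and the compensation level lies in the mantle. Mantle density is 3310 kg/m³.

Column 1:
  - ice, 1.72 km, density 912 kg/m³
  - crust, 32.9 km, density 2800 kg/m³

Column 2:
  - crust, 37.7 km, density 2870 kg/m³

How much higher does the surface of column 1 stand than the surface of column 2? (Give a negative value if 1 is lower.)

1.3 km

For any compensation level in the mantle, the mantle terms cancel and isostasy reduces to e = (Σt_1 − Σt_2) − (Σ(ρt)_1 − Σ(ρt)_2) / ρ_m.
Σt_1 = 34.62 km; Σt_2 = 37.7 km; Σ(ρt)_1 = 93688.64; Σ(ρt)_2 = 108199 (in km·kg/m³).
e = (34.62 − 37.7) − (93688.64 − 108199) / 3310 = 1.3 km.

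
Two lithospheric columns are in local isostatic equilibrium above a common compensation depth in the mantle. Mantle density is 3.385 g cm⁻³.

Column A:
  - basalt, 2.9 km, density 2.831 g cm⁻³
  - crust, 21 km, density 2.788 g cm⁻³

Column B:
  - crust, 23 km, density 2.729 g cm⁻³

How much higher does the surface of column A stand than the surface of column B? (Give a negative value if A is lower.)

−0.279 km

For any compensation level in the mantle, the mantle terms cancel and isostasy reduces to e = (Σt_A − Σt_B) − (Σ(ρt)_A − Σ(ρt)_B) / ρ_m.
Σt_A = 23.9 km; Σt_B = 23 km; Σ(ρt)_A = 66.7579; Σ(ρt)_B = 62.767 (in km·g cm⁻³).
e = (23.9 − 23) − (66.7579 − 62.767) / 3.385 = −0.279 km.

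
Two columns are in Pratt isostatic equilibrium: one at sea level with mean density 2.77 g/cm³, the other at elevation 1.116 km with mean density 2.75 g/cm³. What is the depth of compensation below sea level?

ρ_ref D = ρ (D + h) → D (ρ_ref − ρ) = ρ h.
D = ρ h/(ρ_ref − ρ) = 2.75 × 1.116 km/(2.77 − 2.75) = 153 km.

153 km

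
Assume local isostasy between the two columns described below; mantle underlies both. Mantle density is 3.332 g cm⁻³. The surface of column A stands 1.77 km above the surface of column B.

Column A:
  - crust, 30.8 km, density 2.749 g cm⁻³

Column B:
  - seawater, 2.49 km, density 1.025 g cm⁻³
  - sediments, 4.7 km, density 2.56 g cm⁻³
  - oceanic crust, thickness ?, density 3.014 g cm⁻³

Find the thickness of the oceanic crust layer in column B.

Take the compensation level at the base of the deeper column (depth z_c below the surface of column A) and equate Σ ρ_i t_i down to z_c; mantle fills any gap and the z_c terms cancel.
Column A: 30.8×2.749 + (z_c − 30.8)×3.332
Column B: 1.77×0 + 2.49×1.025 + 4.7×2.56 + x×3.014 + (z_c − 1.77 − 7.19 − x)×3.332
The z_c×3.332 term appears on both sides and cancels. Collect the known terms of each column as K = Σ(ρt)_known − 3.332 × (depth of known layers): K_A = 84.6692 − 3.332×30.8 = −17.9564; K_B = 14.58425 − 3.332×(1.77 + 7.19) = −15.27047.
Balance: K_A = K_B − x×(3.332 − 3.014), so x = (K_B − K_A)/(3.332 − 3.014) = 2.68593/0.318 = 8.45 km.

8.45 km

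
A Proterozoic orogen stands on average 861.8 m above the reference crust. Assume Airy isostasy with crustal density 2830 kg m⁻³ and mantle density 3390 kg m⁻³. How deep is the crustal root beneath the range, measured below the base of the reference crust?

4360 m

Balancing pressure at the compensation depth: the weight of the topography is balanced by the buoyancy of the root, ρ_c h = (ρ_m − ρ_c) r.
r = h · ρ_c / (ρ_m − ρ_c) = 861.8 m × 2830 / (3390 − 2830) = 4360 m.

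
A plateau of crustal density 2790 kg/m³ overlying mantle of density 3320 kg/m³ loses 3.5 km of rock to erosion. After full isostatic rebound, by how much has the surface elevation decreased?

0.559 km

Rebound u = e ρ_c/ρ_m = 3.5 km × 2790/3320 = 2.941 km.
Net surface drop = e − u = 3.5 km − 2.941 km = e (ρ_m − ρ_c)/ρ_m = 0.559 km.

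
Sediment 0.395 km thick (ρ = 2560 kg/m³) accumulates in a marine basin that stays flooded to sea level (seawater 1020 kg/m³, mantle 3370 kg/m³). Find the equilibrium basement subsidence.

Submarine loading: the sediment displaces seawater, and the subsidence is in turn flooded, so s (ρ_m − ρ_w) = t (ρ_sed − ρ_w).
s = 0.395 km × (2560 − 1020) / (3370 − 1020) = 0.259 km.

0.259 km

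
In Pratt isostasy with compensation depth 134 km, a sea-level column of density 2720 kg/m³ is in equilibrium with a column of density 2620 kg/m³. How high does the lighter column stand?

ρ_ref D = ρ (D + h) → h = D (ρ_ref − ρ)/ρ.
h = 134 km × (2720 − 2620)/2620 = 5.11 km.

5.11 km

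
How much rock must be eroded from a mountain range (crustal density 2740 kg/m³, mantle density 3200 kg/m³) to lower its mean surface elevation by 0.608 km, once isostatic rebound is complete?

4.23 km

Net drop Δ = e − u = e − e ρ_c/ρ_m = e (ρ_m − ρ_c)/ρ_m.
e = Δ ρ_m/(ρ_m − ρ_c) = 0.608 km × 3200/460 = 4.23 km.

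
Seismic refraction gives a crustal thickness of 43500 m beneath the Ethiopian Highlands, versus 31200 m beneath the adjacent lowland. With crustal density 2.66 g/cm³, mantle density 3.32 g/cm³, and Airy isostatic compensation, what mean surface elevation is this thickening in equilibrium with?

Excess crust Δ = 43500 m − 31200 m = 12300 m, split between elevation h and root r with h + r = Δ.
Airy balance ρ_c h = (ρ_m − ρ_c) r gives r = h ρ_c/(ρ_m − ρ_c), so h (1 + ρ_c/(ρ_m − ρ_c)) = Δ, i.e. h = Δ (ρ_m − ρ_c)/ρ_m.
h = 12300 m × 0.66/3.32 = 2450 m.

2450 m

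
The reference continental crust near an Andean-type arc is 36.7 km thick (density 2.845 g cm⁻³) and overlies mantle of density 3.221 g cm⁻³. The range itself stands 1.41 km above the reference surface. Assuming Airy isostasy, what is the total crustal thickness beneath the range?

Root depth r = h ρ_c / (ρ_m − ρ_c) = 1.41 km × 2.845 / 0.376 = 10.67 km.
Total thickness = T + h + r = 36.7 km + 1.41 km + 10.67 km = 48.8 km.

48.8 km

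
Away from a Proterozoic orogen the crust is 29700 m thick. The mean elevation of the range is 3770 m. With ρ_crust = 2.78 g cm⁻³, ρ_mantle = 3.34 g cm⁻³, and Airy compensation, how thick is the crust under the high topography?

52200 m

Root depth r = h ρ_c / (ρ_m − ρ_c) = 3770 m × 2.78 / 0.56 = 18720 m.
Total thickness = T + h + r = 29700 m + 3770 m + 18720 m = 52200 m.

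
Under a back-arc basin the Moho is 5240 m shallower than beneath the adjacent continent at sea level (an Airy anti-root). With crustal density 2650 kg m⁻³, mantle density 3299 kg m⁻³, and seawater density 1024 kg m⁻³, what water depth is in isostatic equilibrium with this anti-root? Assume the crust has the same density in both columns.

Replacing a thickness d of crust by seawater at the top must be balanced by replacing crust with mantle at the base: d (ρ_c − ρ_w) = a (ρ_m − ρ_c).
d = a (ρ_m − ρ_c)/(ρ_c − ρ_w) = 5240 m × 649/1626 = 2090 m.

2090 m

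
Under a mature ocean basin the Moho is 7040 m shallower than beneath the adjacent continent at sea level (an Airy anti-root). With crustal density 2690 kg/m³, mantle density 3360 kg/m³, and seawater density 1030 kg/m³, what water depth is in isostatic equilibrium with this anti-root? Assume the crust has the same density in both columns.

2840 m

Replacing a thickness d of crust by seawater at the top must be balanced by replacing crust with mantle at the base: d (ρ_c − ρ_w) = a (ρ_m − ρ_c).
d = a (ρ_m − ρ_c)/(ρ_c − ρ_w) = 7040 m × 670/1660 = 2840 m.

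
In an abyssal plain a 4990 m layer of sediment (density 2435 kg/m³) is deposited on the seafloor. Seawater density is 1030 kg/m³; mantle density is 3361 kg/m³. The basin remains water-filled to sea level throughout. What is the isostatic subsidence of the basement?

3010 m

Submarine loading: the sediment displaces seawater, and the subsidence is in turn flooded, so s (ρ_m − ρ_w) = t (ρ_sed − ρ_w).
s = 4990 m × (2435 − 1030) / (3361 − 1030) = 3010 m.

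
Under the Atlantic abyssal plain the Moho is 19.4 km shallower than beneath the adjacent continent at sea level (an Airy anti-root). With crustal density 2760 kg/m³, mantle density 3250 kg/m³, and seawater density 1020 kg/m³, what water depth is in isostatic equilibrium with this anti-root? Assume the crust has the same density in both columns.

5.46 km

Replacing a thickness d of crust by seawater at the top must be balanced by replacing crust with mantle at the base: d (ρ_c − ρ_w) = a (ρ_m − ρ_c).
d = a (ρ_m − ρ_c)/(ρ_c − ρ_w) = 19.4 km × 490/1740 = 5.46 km.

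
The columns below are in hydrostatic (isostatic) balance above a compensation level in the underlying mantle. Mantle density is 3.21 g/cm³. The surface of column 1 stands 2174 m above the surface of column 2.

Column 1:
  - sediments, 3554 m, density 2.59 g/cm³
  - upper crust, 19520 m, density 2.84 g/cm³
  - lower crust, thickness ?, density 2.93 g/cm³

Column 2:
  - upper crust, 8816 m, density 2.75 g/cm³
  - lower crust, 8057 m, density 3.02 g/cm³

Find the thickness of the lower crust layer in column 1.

11200 m

Take the compensation level at the base of the deeper column (depth z_c below the surface of column 1) and equate Σ ρ_i t_i down to z_c; mantle fills any gap and the z_c terms cancel.
Column 1: 3554×2.59 + 19520×2.84 + x×2.93 + (z_c − 23074 − x)×3.21
Column 2: 2174×0 + 8816×2.75 + 8057×3.02 + (z_c − 2174 − 16873)×3.21
The z_c×3.21 term appears on both sides and cancels. Collect the known terms of each column as K = Σ(ρt)_known − 3.21 × (depth of known layers): K_1 = 64641.66 − 3.21×23074 = −9425.88; K_2 = 48576.14 − 3.21×(2174 + 16873) = −12564.73.
Balance: K_1 − x×(3.21 − 2.93) = K_2, so x = (K_1 − K_2)/(3.21 − 2.93) = 3138.85/0.28 = 11200 m.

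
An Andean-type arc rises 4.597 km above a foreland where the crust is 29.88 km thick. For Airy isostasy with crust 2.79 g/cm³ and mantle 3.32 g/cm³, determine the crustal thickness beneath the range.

58.7 km

Root depth r = h ρ_c / (ρ_m − ρ_c) = 4.597 km × 2.79 / 0.53 = 24.2 km.
Total thickness = T + h + r = 29.88 km + 4.597 km + 24.2 km = 58.7 km.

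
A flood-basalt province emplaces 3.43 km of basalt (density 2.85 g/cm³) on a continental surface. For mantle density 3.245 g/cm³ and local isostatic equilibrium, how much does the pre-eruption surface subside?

3.01 km

Subaerial loading: s = t ρ_load / ρ_m.
s = 3.43 km × 2.85/3.245 = 3.01 km.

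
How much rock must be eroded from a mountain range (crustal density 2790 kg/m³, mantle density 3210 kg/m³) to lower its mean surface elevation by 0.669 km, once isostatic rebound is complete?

Net drop Δ = e − u = e − e ρ_c/ρ_m = e (ρ_m − ρ_c)/ρ_m.
e = Δ ρ_m/(ρ_m − ρ_c) = 0.669 km × 3210/420 = 5.11 km.

5.11 km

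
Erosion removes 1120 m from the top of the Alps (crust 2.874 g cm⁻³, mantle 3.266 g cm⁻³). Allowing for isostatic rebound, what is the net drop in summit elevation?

134 m

Rebound u = e ρ_c/ρ_m = 1120 m × 2.874/3.266 = 985.6 m.
Net surface drop = e − u = 1120 m − 985.6 m = e (ρ_m − ρ_c)/ρ_m = 134 m.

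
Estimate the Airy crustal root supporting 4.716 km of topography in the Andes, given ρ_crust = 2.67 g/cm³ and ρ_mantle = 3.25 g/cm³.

Equating mass per unit area of the two columns: the weight of the topography is balanced by the buoyancy of the root, ρ_c h = (ρ_m − ρ_c) r.
r = h · ρ_c / (ρ_m − ρ_c) = 4.716 km × 2.67 / (3.25 − 2.67) = 21.7 km.

21.7 km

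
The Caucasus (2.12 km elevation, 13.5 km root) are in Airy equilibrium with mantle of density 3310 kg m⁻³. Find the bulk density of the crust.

2860 kg m⁻³

ρ_c h = (ρ_m − ρ_c) r → ρ_c (h + r) = ρ_m r → ρ_c = ρ_m r / (h + r).
ρ_c = 3310 × 13.5 km / (2.12 km + 13.5 km) = 2860 kg m⁻³.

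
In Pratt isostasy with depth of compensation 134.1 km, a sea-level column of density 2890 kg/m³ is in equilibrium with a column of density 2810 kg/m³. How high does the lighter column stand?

ρ_ref D = ρ (D + h) → h = D (ρ_ref − ρ)/ρ.
h = 134.1 km × (2890 − 2810)/2810 = 3.82 km.

3.82 km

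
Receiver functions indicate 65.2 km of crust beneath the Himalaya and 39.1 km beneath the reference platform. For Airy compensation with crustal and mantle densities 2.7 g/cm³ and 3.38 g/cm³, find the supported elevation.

Excess crust Δ = 65.2 km − 39.1 km = 26.1 km, split between elevation h and root r with h + r = Δ.
Airy balance ρ_c h = (ρ_m − ρ_c) r gives r = h ρ_c/(ρ_m − ρ_c), so h (1 + ρ_c/(ρ_m − ρ_c)) = Δ, i.e. h = Δ (ρ_m − ρ_c)/ρ_m.
h = 26.1 km × 0.68/3.38 = 5.25 km.

5.25 km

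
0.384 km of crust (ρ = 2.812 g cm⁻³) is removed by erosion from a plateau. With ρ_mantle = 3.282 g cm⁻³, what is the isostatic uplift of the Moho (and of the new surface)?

Unloading: uplift u = e ρ_c/ρ_m = 0.384 km × 2.812/3.282 = 0.329 km.

0.329 km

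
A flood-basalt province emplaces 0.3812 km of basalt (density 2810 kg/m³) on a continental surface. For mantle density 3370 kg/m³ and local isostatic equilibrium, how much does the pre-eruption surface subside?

Subaerial loading: s = t ρ_load / ρ_m.
s = 0.3812 km × 2810/3370 = 0.318 km.

0.318 km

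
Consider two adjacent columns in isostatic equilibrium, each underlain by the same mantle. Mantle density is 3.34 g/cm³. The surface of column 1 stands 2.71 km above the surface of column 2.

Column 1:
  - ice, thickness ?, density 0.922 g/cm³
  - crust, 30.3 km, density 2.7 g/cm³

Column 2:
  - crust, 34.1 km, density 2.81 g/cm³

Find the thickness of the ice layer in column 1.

3.2 km

Take the compensation level at the base of the deeper column (depth z_c below the surface of column 1) and equate Σ ρ_i t_i down to z_c; mantle fills any gap and the z_c terms cancel.
Column 1: x×0.922 + 30.3×2.7 + (z_c − 30.3 − x)×3.34
Column 2: 2.71×0 + 34.1×2.81 + (z_c − 2.71 − 34.1)×3.34
The z_c×3.34 term appears on both sides and cancels. Collect the known terms of each column as K = Σ(ρt)_known − 3.34 × (depth of known layers): K_1 = 81.81 − 3.34×30.3 = −19.392; K_2 = 95.821 − 3.34×(2.71 + 34.1) = −27.1244.
Balance: K_1 − x×(3.34 − 0.922) = K_2, so x = (K_1 − K_2)/(3.34 − 0.922) = 7.7324/2.418 = 3.2 km.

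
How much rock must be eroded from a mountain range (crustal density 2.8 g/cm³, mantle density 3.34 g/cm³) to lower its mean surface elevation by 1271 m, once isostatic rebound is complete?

7860 m

Net drop Δ = e − u = e − e ρ_c/ρ_m = e (ρ_m − ρ_c)/ρ_m.
e = Δ ρ_m/(ρ_m − ρ_c) = 1271 m × 3.34/0.54 = 7860 m.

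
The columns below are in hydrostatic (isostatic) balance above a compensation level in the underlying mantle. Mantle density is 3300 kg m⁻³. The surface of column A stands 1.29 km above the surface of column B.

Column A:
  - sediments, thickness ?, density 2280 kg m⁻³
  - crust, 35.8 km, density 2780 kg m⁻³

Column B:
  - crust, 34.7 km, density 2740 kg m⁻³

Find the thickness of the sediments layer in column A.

4.97 km

Take the compensation level at the base of the deeper column (depth z_c below the surface of column A) and equate Σ ρ_i t_i down to z_c; mantle fills any gap and the z_c terms cancel.
Column A: x×2280 + 35.8×2780 + (z_c − 35.8 − x)×3300
Column B: 1.29×0 + 34.7×2740 + (z_c − 1.29 − 34.7)×3300
The z_c×3300 term appears on both sides and cancels. Collect the known terms of each column as K = Σ(ρt)_known − 3300 × (depth of known layers): K_A = 99524 − 3300×35.8 = −18616; K_B = 95078 − 3300×(1.29 + 34.7) = −23689.
Balance: K_A − x×(3300 − 2280) = K_B, so x = (K_A − K_B)/(3300 − 2280) = 5073/1020 = 4.97 km.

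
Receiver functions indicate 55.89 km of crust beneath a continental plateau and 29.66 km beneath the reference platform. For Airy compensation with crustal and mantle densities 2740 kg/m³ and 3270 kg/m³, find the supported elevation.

4.25 km

Excess crust Δ = 55.89 km − 29.66 km = 26.23 km, split between elevation h and root r with h + r = Δ.
Airy balance ρ_c h = (ρ_m − ρ_c) r gives r = h ρ_c/(ρ_m − ρ_c), so h (1 + ρ_c/(ρ_m − ρ_c)) = Δ, i.e. h = Δ (ρ_m − ρ_c)/ρ_m.
h = 26.23 km × 530/3270 = 4.25 km.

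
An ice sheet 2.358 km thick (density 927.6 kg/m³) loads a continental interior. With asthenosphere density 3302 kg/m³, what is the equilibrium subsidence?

0.662 km

Isostatic balance requires: the ice load ρ_ice t is balanced by mantle displaced below, ρ_m s.
s = t ρ_ice / ρ_m = 2.358 km × 927.6/3302 = 0.662 km.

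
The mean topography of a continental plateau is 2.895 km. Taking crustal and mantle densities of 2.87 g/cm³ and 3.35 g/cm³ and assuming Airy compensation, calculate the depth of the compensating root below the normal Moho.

Isostatic balance requires: the weight of the topography is balanced by the buoyancy of the root, ρ_c h = (ρ_m − ρ_c) r.
r = h · ρ_c / (ρ_m − ρ_c) = 2.895 km × 2.87 / (3.35 − 2.87) = 17.3 km.

17.3 km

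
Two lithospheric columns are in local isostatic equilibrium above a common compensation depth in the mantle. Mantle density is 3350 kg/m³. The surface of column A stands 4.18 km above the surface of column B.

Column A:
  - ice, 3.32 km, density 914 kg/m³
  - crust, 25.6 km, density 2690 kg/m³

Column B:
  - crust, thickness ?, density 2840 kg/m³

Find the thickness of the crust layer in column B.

21.5 km

Take the compensation level at the base of the deeper column (depth z_c below the surface of column A) and equate Σ ρ_i t_i down to z_c; mantle fills any gap and the z_c terms cancel.
Column A: 3.32×914 + 25.6×2690 + (z_c − 28.92)×3350
Column B: 4.18×0 + x×2840 + (z_c − 4.18 − 0 − x)×3350
The z_c×3350 term appears on both sides and cancels. Collect the known terms of each column as K = Σ(ρt)_known − 3350 × (depth of known layers): K_A = 71898.48 − 3350×28.92 = −24983.52; K_B = 0 − 3350×(4.18 + 0) = −14003.
Balance: K_A = K_B − x×(3350 − 2840), so x = (K_B − K_A)/(3350 − 2840) = 10980.5/510 = 21.5 km.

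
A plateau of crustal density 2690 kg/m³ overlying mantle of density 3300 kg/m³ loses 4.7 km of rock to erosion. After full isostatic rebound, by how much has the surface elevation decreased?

Rebound u = e ρ_c/ρ_m = 4.7 km × 2690/3300 = 3.831 km.
Net surface drop = e − u = 4.7 km − 3.831 km = e (ρ_m − ρ_c)/ρ_m = 0.869 km.

0.869 km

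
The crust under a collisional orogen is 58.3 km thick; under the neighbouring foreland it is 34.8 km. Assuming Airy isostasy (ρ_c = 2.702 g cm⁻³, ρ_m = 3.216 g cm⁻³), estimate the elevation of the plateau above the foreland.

3.76 km

Excess crust Δ = 58.3 km − 34.8 km = 23.5 km, split between elevation h and root r with h + r = Δ.
Airy balance ρ_c h = (ρ_m − ρ_c) r gives r = h ρ_c/(ρ_m − ρ_c), so h (1 + ρ_c/(ρ_m − ρ_c)) = Δ, i.e. h = Δ (ρ_m − ρ_c)/ρ_m.
h = 23.5 km × 0.514/3.216 = 3.76 km.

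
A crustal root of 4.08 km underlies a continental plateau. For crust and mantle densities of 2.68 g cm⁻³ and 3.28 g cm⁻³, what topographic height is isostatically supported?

Balancing pressure at the compensation depth: ρ_c h = (ρ_m − ρ_c) r.
h = r (ρ_m − ρ_c) / ρ_c = 4.08 km × (3.28 − 2.68) / 2.68 = 0.913 km.

0.913 km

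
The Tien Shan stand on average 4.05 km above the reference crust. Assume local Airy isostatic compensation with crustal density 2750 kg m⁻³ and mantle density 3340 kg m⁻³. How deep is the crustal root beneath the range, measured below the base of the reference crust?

18.9 km

Equating mass per unit area of the two columns: the weight of the topography is balanced by the buoyancy of the root, ρ_c h = (ρ_m − ρ_c) r.
r = h · ρ_c / (ρ_m − ρ_c) = 4.05 km × 2750 / (3340 − 2750) = 18.9 km.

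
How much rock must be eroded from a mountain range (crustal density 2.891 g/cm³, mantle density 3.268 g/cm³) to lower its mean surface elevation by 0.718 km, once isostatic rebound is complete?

Net drop Δ = e − u = e − e ρ_c/ρ_m = e (ρ_m − ρ_c)/ρ_m.
e = Δ ρ_m/(ρ_m − ρ_c) = 0.718 km × 3.268/0.377 = 6.22 km.

6.22 km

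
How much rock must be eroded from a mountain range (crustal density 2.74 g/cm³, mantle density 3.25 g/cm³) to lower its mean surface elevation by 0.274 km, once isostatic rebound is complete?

Net drop Δ = e − u = e − e ρ_c/ρ_m = e (ρ_m − ρ_c)/ρ_m.
e = Δ ρ_m/(ρ_m − ρ_c) = 0.274 km × 3.25/0.51 = 1.75 km.

1.75 km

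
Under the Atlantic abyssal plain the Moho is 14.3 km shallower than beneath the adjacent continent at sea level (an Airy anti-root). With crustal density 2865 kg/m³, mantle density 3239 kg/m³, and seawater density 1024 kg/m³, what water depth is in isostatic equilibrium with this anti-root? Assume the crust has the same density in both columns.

2.91 km

Replacing a thickness d of crust by seawater at the top must be balanced by replacing crust with mantle at the base: d (ρ_c − ρ_w) = a (ρ_m − ρ_c).
d = a (ρ_m − ρ_c)/(ρ_c − ρ_w) = 14.3 km × 374/1841 = 2.91 km.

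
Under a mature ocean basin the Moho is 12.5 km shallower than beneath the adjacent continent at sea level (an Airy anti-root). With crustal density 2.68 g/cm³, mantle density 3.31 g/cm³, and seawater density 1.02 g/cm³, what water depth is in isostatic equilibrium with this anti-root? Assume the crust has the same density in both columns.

4.74 km

Replacing a thickness d of crust by seawater at the top must be balanced by replacing crust with mantle at the base: d (ρ_c − ρ_w) = a (ρ_m − ρ_c).
d = a (ρ_m − ρ_c)/(ρ_c − ρ_w) = 12.5 km × 0.63/1.66 = 4.74 km.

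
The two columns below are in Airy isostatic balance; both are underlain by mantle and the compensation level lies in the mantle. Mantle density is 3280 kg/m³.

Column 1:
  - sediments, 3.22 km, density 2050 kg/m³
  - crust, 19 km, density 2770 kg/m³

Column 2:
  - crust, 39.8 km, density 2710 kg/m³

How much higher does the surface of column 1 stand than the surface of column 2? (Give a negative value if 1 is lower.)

For any compensation level in the mantle, the mantle terms cancel and isostasy reduces to e = (Σt_1 − Σt_2) − (Σ(ρt)_1 − Σ(ρt)_2) / ρ_m.
Σt_1 = 22.22 km; Σt_2 = 39.8 km; Σ(ρt)_1 = 59231; Σ(ρt)_2 = 107858 (in km·kg/m³).
e = (22.22 − 39.8) − (59231 − 107858) / 3280 = −2.75 km.

−2.75 km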